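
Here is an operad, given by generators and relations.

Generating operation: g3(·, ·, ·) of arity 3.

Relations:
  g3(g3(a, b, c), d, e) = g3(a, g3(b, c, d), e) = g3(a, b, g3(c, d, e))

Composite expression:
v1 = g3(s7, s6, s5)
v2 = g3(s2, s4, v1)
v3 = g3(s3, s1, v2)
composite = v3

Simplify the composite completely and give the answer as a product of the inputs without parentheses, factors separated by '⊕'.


Key point: g3 is associative — brackets drop, the s-order remains.
g3(s7, s6, s5) spells out as s7 ⊕ s6 ⊕ s5
g3(s2, s4, g3(s7, s6, s5)) spells out as s2 ⊕ s4 ⊕ s7 ⊕ s6 ⊕ s5
g3(s3, s1, g3(s2, s4, g3(s7, s6, s5))) spells out as s3 ⊕ s1 ⊕ s2 ⊕ s4 ⊕ s7 ⊕ s6 ⊕ s5

s3 ⊕ s1 ⊕ s2 ⊕ s4 ⊕ s7 ⊕ s6 ⊕ s5


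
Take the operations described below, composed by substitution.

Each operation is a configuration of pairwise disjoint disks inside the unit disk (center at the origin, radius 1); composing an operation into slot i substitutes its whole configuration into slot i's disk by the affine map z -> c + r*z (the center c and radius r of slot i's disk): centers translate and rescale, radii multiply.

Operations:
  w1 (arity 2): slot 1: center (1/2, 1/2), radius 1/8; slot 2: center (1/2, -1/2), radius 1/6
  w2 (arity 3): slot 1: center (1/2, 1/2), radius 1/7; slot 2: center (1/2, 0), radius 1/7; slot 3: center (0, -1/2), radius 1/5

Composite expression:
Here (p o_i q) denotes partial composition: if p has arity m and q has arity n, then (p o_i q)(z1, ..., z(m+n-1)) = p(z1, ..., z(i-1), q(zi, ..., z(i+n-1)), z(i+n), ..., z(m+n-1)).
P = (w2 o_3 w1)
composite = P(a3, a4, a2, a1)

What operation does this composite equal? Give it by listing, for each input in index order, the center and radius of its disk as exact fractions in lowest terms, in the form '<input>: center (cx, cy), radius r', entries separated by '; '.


Each a-disk chains the slot maps above it in w2; radii multiply.
tracing a3 down its 1-map path: center (1/2, 1/2), radius 1/7
tracing a4 down its 1-map path: center (1/2, 0), radius 1/7
tracing a2 down its 2-map path: center (1/10, -2/5), radius 1/40
tracing a1 down its 2-map path: center (1/10, -3/5), radius 1/30

a1: center (1/10, -3/5), radius 1/30; a2: center (1/10, -2/5), radius 1/40; a3: center (1/2, 1/2), radius 1/7; a4: center (1/2, 0), radius 1/7


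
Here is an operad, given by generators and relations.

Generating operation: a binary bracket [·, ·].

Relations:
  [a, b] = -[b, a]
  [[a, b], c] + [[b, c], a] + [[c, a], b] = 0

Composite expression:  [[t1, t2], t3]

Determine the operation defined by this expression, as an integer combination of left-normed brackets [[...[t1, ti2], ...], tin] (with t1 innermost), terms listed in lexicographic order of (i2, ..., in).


[[t1, t2], t3]

A multilinear Lie element is pinned by t1-initial words (t1 innermost).
Composite bracket: [[t1, t2], t3]
Under [a, b] = ab - ba we get 4 signed associative words (2^2 = 4).
The t1-initial words carry the normal form:
  from t1t2t3, sign +1: term +[[t1, t2], t3]


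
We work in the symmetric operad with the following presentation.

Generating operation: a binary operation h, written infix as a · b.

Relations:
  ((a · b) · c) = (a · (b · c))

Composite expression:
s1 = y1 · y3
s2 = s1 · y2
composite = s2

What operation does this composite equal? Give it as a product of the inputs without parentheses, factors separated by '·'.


y1 · y3 · y2


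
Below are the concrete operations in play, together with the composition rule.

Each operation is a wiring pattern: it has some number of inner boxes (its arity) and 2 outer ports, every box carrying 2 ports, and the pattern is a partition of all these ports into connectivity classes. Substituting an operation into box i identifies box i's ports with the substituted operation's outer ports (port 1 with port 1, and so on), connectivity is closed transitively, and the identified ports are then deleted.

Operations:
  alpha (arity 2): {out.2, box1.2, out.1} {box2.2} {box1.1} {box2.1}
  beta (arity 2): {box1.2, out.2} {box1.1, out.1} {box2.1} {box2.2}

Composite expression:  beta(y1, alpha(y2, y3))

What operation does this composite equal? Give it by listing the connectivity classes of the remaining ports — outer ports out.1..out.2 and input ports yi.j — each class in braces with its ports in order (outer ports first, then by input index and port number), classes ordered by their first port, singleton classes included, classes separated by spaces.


After gluing at beta, chains via deleted ports link the y-ports.
through alpha, on inputs (y2, y3): {out.1, out.2, y2.2} {y2.1} {y3.1} {y3.2} (out.j = stage outer ports)
through beta, on inputs (y1, y2, y3): {out.1, y1.1} {out.2, y1.2} {y2.1} {y2.2} {y3.1} {y3.2} (out.j = stage outer ports)

{out.1, y1.1} {out.2, y1.2} {y2.1} {y2.2} {y3.1} {y3.2}


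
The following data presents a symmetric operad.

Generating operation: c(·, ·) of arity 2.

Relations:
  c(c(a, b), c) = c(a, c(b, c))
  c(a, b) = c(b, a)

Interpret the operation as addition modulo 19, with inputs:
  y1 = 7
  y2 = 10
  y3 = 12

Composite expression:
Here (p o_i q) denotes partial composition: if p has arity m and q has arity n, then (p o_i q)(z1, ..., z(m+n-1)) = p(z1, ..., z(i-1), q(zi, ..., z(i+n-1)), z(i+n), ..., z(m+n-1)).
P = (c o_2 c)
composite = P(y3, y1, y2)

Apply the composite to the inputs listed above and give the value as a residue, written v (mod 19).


10 (mod 19)

c(y1, y2) = 17
c(y3, c(y1, y2)) = 10


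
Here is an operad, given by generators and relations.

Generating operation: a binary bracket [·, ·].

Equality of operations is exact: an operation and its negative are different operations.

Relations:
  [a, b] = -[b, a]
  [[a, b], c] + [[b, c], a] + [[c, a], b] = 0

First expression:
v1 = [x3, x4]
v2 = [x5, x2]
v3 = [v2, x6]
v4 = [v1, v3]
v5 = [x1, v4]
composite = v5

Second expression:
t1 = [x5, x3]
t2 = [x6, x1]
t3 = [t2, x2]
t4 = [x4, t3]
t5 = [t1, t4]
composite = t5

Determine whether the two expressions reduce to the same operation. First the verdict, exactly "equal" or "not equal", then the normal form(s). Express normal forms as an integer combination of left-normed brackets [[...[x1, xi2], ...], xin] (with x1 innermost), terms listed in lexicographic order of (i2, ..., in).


not equal: they reduce to [[[[[x1, x2], x5], x6], x3], x4] - [[[[[x1, x2], x5], x6], x4], x3] - [[[[[x1, x3], x4], x2], x5], x6] + [[[[[x1, x3], x4], x5], x2], x6] + [[[[[x1, x3], x4], x6], x2], x5] - [[[[[x1, x3], x4], x6], x5], x2] + [[[[[x1, x4], x3], x2], x5], x6] - [[[[[x1, x4], x3], x5], x2], x6] - [[[[[x1, x4], x3], x6], x2], x5] + [[[[[x1, x4], x3], x6], x5], x2] - [[[[[x1, x5], x2], x6], x3], x4] + [[[[[x1, x5], x2], x6], x4], x3] - [[[[[x1, x6], x2], x5], x3], x4] + [[[[[x1, x6], x2], x5], x4], x3] + [[[[[x1, x6], x5], x2], x3], x4] - [[[[[x1, x6], x5], x2], x4], x3] and [[[[[x1, x6], x2], x4], x3], x5] - [[[[[x1, x6], x2], x4], x5], x3]

Reducing the first expression gives [[[[[x1, x2], x5], x6], x3], x4] - [[[[[x1, x2], x5], x6], x4], x3] - [[[[[x1, x3], x4], x2], x5], x6] + [[[[[x1, x3], x4], x5], x2], x6] + [[[[[x1, x3], x4], x6], x2], x5] - [[[[[x1, x3], x4], x6], x5], x2] + [[[[[x1, x4], x3], x2], x5], x6] - [[[[[x1, x4], x3], x5], x2], x6] - [[[[[x1, x4], x3], x6], x2], x5] + [[[[[x1, x4], x3], x6], x5], x2] - [[[[[x1, x5], x2], x6], x3], x4] + [[[[[x1, x5], x2], x6], x4], x3] - [[[[[x1, x6], x2], x5], x3], x4] + [[[[[x1, x6], x2], x5], x4], x3] + [[[[[x1, x6], x5], x2], x3], x4] - [[[[[x1, x6], x5], x2], x4], x3]
Reducing the second expression gives [[[[[x1, x6], x2], x4], x3], x5] - [[[[[x1, x6], x2], x4], x5], x3]
The forms do not match — not equal.


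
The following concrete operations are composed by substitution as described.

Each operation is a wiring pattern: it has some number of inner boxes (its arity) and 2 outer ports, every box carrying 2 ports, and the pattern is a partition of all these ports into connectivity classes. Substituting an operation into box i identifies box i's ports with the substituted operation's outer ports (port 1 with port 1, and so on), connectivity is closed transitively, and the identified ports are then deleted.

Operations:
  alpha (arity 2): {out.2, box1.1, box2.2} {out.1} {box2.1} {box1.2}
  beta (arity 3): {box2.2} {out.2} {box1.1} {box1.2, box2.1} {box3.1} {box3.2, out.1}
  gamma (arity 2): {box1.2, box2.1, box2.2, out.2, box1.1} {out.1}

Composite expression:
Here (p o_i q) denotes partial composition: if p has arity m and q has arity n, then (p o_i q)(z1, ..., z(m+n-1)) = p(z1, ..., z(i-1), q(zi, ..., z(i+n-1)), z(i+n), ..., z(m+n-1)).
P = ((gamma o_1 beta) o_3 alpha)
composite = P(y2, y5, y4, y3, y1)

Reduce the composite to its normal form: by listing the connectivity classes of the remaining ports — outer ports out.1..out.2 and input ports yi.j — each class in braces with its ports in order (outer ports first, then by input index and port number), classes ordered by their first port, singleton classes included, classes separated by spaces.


Two ports join when wires chain via gamma-identified ports.
the subtree at alpha composes to {out.1} {out.2, y3.2, y4.1} {y3.1} {y4.2} on (y4, y3); out.j = own outer ports
the subtree at beta composes to {out.1, y3.2, y4.1} {out.2} {y2.1} {y2.2, y5.1} {y3.1} {y4.2} {y5.2} on (y2, y5, y4, y3); out.j = own outer ports
the subtree at gamma composes to {out.1} {out.2, y1.1, y1.2, y3.2, y4.1} {y2.1} {y2.2, y5.1} {y3.1} {y4.2} {y5.2} on (y2, y5, y4, y3, y1); out.j = own outer ports

{out.1} {out.2, y1.1, y1.2, y3.2, y4.1} {y2.1} {y2.2, y5.1} {y3.1} {y4.2} {y5.2}


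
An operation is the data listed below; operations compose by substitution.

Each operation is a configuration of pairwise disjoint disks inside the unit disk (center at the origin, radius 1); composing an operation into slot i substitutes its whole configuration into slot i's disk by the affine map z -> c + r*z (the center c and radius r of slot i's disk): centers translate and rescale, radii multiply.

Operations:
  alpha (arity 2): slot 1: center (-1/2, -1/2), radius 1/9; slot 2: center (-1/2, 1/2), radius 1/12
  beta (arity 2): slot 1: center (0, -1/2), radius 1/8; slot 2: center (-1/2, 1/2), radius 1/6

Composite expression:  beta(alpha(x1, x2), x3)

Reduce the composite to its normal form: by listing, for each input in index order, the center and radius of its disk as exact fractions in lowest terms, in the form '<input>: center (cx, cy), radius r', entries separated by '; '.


x1: center (-1/16, -9/16), radius 1/72; x2: center (-1/16, -7/16), radius 1/96; x3: center (-1/2, 1/2), radius 1/6


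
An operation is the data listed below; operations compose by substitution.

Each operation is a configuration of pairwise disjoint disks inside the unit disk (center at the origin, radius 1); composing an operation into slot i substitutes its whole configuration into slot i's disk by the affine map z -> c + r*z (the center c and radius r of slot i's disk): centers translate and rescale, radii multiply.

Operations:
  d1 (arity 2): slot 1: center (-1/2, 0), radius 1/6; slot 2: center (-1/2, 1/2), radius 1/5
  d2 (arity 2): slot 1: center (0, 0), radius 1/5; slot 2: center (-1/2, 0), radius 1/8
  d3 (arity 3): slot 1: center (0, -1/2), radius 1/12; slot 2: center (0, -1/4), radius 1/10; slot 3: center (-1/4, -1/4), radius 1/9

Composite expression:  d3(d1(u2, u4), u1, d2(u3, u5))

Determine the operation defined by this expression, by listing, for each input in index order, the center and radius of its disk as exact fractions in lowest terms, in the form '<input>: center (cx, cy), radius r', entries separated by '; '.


u1: center (0, -1/4), radius 1/10; u2: center (-1/24, -1/2), radius 1/72; u3: center (-1/4, -1/4), radius 1/45; u4: center (-1/24, -11/24), radius 1/60; u5: center (-11/36, -1/4), radius 1/72

Nesting under d3 composes maps z -> c + r*z down each u-path.
tracing u2 down its 2-map path: center (-1/24, -1/2), radius 1/72
tracing u4 down its 2-map path: center (-1/24, -11/24), radius 1/60
tracing u1 down its 1-map path: center (0, -1/4), radius 1/10
tracing u3 down its 2-map path: center (-1/4, -1/4), radius 1/45
tracing u5 down its 2-map path: center (-11/36, -1/4), radius 1/72


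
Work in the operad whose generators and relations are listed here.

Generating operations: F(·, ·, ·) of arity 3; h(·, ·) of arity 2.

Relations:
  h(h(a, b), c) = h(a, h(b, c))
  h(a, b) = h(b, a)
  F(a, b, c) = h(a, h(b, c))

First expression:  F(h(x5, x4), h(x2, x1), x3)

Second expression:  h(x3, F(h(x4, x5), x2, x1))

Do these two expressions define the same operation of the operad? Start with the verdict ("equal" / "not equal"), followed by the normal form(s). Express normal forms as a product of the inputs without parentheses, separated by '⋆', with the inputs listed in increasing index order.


equal; the common form is x1 ⋆ x2 ⋆ x3 ⋆ x4 ⋆ x5


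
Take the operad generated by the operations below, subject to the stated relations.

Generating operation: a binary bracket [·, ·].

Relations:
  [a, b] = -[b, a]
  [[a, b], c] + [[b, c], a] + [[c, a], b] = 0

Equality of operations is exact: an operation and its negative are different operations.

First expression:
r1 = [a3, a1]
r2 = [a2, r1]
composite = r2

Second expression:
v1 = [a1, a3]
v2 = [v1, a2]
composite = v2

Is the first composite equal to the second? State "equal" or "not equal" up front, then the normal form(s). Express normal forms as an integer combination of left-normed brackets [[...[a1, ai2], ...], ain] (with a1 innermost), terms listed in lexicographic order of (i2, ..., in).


equal; the common form is [[a1, a3], a2]

The first composite normalizes to [[a1, a3], a2]
The second composite normalizes to [[a1, a3], a2]
One common form — equal.


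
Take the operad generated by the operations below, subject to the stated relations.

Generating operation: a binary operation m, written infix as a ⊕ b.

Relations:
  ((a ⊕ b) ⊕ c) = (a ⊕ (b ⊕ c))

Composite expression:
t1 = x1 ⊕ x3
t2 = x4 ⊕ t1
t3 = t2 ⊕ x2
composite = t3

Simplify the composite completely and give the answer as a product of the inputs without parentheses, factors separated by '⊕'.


Every regrouping of m is equal, so read the x-inputs in written order.
(x1 ⊕ x3) reduces to x1 ⊕ x3
(x4 ⊕ (x1 ⊕ x3)) reduces to x4 ⊕ x1 ⊕ x3
((x4 ⊕ (x1 ⊕ x3)) ⊕ x2) reduces to x4 ⊕ x1 ⊕ x3 ⊕ x2

x4 ⊕ x1 ⊕ x3 ⊕ x2


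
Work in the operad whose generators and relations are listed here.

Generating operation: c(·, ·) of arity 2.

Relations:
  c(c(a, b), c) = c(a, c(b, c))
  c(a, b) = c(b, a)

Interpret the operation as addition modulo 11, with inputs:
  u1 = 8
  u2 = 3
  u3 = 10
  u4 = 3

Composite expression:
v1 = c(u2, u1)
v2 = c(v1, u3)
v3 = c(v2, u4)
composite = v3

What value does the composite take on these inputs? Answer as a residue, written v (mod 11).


2 (mod 11)

c(u2, u1) = 0
c(c(u2, u1), u3) = 10
c(c(c(u2, u1), u3), u4) = 2


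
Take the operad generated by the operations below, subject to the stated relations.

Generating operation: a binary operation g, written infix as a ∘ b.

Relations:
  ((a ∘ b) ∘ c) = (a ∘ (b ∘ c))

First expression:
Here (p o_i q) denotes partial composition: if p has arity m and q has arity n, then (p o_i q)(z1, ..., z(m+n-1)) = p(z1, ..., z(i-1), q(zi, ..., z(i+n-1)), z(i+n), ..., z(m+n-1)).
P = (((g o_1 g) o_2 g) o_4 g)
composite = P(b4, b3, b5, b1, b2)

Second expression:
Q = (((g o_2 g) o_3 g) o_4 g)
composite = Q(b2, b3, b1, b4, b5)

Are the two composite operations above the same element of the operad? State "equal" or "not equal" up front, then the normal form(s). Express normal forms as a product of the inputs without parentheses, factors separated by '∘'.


not equal; the first gives b4 ∘ b3 ∘ b5 ∘ b1 ∘ b2 and the second b2 ∘ b3 ∘ b1 ∘ b4 ∘ b5

Normal form of the first expression: b4 ∘ b3 ∘ b5 ∘ b1 ∘ b2
Normal form of the second expression: b2 ∘ b3 ∘ b1 ∘ b4 ∘ b5
Distinct normal forms: not equal.


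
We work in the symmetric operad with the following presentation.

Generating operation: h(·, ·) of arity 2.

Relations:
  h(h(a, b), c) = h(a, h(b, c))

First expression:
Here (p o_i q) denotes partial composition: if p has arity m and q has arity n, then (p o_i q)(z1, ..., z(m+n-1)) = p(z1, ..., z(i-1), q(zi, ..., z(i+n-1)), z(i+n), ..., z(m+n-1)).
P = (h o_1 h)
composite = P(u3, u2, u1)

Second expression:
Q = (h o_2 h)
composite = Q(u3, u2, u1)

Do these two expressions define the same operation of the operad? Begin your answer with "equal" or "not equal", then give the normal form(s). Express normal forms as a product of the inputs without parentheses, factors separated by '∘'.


Reducing the first expression gives u3 ∘ u2 ∘ u1
Reducing the second expression gives u3 ∘ u2 ∘ u1
The normal forms match — equal.

equal; the common form is u3 ∘ u2 ∘ u1


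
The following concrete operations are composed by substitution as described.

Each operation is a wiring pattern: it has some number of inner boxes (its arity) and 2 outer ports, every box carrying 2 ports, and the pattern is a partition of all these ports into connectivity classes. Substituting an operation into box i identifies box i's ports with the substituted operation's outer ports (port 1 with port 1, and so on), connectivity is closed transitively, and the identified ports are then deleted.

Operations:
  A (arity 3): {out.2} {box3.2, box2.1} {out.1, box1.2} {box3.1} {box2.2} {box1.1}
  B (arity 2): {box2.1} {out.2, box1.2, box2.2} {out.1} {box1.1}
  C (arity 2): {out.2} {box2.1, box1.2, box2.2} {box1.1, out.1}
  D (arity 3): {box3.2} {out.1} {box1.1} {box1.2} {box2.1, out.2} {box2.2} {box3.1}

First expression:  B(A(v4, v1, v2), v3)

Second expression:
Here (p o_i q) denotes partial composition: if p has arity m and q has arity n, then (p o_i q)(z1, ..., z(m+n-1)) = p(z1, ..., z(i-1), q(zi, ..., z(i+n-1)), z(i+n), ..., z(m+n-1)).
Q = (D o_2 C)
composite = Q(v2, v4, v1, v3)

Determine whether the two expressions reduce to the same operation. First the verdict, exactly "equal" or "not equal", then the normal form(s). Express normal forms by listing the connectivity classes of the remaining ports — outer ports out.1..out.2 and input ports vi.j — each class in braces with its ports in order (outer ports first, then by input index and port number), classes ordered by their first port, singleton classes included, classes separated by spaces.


not equal: they reduce to {out.1} {out.2, v3.2} {v1.1, v2.2} {v1.2} {v2.1} {v3.1} {v4.1} {v4.2} and {out.1} {out.2, v4.1} {v1.1, v1.2, v4.2} {v2.1} {v2.2} {v3.1} {v3.2}

The first composite normalizes to {out.1} {out.2, v3.2} {v1.1, v2.2} {v1.2} {v2.1} {v3.1} {v4.1} {v4.2}
The second composite normalizes to {out.1} {out.2, v4.1} {v1.1, v1.2, v4.2} {v2.1} {v2.2} {v3.1} {v3.2}
They disagree, so not equal.


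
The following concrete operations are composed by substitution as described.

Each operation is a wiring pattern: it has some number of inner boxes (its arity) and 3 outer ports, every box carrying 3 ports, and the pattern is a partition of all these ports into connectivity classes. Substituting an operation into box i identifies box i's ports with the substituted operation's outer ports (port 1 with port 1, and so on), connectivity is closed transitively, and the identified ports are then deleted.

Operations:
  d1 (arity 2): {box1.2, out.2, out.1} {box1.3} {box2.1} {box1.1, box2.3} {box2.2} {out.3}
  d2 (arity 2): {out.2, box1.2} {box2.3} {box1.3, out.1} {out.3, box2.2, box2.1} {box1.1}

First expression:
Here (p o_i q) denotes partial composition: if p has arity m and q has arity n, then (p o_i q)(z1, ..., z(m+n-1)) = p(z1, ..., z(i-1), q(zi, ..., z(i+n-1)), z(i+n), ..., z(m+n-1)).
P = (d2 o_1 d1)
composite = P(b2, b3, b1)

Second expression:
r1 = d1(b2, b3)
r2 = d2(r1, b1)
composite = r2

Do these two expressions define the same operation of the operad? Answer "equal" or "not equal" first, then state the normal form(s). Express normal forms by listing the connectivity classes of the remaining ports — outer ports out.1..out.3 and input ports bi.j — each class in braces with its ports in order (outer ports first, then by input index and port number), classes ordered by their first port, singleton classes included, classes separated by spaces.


The first composite normalizes to {out.1} {out.2, b2.2} {out.3, b1.1, b1.2} {b1.3} {b2.1, b3.3} {b2.3} {b3.1} {b3.2}
The second composite normalizes to {out.1} {out.2, b2.2} {out.3, b1.1, b1.2} {b1.3} {b2.1, b3.3} {b2.3} {b3.1} {b3.2}
The normal forms match — equal.

equal; both compose to {out.1} {out.2, b2.2} {out.3, b1.1, b1.2} {b1.3} {b2.1, b3.3} {b2.3} {b3.1} {b3.2}


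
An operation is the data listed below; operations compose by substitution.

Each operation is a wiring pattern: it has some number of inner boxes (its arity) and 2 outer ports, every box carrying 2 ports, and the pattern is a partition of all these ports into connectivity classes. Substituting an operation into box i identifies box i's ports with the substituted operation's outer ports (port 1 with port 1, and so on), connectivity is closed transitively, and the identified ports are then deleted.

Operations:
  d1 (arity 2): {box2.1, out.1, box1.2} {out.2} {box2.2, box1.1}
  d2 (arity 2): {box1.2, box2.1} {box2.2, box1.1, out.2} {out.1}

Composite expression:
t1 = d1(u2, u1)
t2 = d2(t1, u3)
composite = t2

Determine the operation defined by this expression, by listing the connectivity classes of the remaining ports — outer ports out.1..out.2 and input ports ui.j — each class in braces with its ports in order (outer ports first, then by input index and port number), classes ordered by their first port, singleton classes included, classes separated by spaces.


{out.1} {out.2, u1.1, u2.2, u3.2} {u1.2, u2.1} {u3.1}

After gluing at d2, chains via deleted ports link the u-ports.
after d1, the pattern on (u2, u1) reads {out.1, u1.1, u2.2} {out.2} {u1.2, u2.1} (out.j = its outer ports)
after d2, the pattern on (u2, u1, u3) reads {out.1} {out.2, u1.1, u2.2, u3.2} {u1.2, u2.1} {u3.1} (out.j = its outer ports)


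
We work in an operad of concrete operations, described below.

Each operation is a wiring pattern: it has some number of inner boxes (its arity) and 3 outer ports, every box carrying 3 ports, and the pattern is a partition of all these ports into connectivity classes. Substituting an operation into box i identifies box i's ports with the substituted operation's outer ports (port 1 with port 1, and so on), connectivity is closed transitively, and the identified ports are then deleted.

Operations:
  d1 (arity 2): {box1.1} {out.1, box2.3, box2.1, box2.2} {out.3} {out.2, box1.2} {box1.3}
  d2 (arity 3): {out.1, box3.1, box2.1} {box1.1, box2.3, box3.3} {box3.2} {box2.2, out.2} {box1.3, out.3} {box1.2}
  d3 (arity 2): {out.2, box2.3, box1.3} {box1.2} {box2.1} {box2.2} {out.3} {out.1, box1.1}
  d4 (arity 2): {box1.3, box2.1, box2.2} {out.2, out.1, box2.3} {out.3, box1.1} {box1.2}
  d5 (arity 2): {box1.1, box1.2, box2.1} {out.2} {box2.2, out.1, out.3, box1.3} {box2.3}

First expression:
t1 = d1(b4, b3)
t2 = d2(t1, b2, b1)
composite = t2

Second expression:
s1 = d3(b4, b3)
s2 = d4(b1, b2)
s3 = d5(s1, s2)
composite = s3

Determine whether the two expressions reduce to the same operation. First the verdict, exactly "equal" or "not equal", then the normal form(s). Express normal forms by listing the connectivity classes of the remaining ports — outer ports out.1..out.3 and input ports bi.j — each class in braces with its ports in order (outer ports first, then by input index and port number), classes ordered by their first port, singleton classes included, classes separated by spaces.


not equal — first {out.1, b1.1, b2.1} {out.2, b2.2} {out.3} {b1.2} {b1.3, b2.3, b3.1, b3.2, b3.3} {b4.1} {b4.2} {b4.3}, second {out.1, out.3, b2.3, b3.3, b4.1, b4.3} {out.2} {b1.1} {b1.2} {b1.3, b2.1, b2.2} {b3.1} {b3.2} {b4.2}

Normal form of the first expression: {out.1, b1.1, b2.1} {out.2, b2.2} {out.3} {b1.2} {b1.3, b2.3, b3.1, b3.2, b3.3} {b4.1} {b4.2} {b4.3}
Normal form of the second expression: {out.1, out.3, b2.3, b3.3, b4.1, b4.3} {out.2} {b1.1} {b1.2} {b1.3, b2.1, b2.2} {b3.1} {b3.2} {b4.2}
Different reductions; not equal.


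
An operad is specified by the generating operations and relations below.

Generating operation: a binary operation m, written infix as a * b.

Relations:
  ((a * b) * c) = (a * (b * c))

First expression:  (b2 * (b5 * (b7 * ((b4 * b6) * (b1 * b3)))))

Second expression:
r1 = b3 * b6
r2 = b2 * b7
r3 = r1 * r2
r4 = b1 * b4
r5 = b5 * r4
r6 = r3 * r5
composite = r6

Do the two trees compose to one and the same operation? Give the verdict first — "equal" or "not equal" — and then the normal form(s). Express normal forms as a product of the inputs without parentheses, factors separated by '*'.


In normal form, the first expression is b2 * b5 * b7 * b4 * b6 * b1 * b3
In normal form, the second expression is b3 * b6 * b2 * b7 * b5 * b1 * b4
The normal forms differ: not equal.

not equal — first b2 * b5 * b7 * b4 * b6 * b1 * b3, second b3 * b6 * b2 * b7 * b5 * b1 * b4


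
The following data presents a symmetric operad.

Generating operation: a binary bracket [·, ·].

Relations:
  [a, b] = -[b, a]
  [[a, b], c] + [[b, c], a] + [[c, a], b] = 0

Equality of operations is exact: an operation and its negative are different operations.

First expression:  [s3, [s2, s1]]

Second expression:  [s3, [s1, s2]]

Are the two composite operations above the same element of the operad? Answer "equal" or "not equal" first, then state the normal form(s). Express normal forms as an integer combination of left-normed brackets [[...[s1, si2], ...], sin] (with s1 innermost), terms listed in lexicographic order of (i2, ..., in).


not equal; the first gives [[s1, s2], s3] and the second -[[s1, s2], s3]


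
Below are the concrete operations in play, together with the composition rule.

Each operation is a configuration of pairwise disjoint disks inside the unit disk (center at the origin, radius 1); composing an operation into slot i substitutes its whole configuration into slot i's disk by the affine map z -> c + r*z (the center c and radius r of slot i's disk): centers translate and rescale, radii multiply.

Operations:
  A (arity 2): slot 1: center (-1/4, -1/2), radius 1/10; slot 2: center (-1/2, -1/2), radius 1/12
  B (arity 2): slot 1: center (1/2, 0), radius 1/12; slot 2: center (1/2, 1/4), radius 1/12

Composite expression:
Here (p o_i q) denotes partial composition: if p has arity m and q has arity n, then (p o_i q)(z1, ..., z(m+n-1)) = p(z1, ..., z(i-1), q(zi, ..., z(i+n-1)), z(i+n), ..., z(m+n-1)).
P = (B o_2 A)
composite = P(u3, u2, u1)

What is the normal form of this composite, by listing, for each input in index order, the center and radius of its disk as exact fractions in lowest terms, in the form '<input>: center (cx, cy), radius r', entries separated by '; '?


u1: center (11/24, 5/24), radius 1/144; u2: center (23/48, 5/24), radius 1/120; u3: center (1/2, 0), radius 1/12

Each u-disk chains the slot maps above it in B; radii multiply.
input u3: applying the 1 nested substitution gives center (1/2, 0), radius 1/12
input u2: applying the 2 nested substitutions gives center (23/48, 5/24), radius 1/120
input u1: applying the 2 nested substitutions gives center (11/24, 5/24), radius 1/144


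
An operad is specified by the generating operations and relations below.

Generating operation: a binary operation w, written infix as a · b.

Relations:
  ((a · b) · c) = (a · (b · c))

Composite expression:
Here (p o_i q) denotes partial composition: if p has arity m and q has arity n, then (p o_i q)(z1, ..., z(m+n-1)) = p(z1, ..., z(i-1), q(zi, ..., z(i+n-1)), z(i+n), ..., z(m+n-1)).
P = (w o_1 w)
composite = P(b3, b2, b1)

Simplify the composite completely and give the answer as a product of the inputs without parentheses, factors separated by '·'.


b3 · b2 · b1

Key point: w is associative — brackets drop, the b-order remains.
(b3 · b2) linearizes to b3 · b2
((b3 · b2) · b1) linearizes to b3 · b2 · b1


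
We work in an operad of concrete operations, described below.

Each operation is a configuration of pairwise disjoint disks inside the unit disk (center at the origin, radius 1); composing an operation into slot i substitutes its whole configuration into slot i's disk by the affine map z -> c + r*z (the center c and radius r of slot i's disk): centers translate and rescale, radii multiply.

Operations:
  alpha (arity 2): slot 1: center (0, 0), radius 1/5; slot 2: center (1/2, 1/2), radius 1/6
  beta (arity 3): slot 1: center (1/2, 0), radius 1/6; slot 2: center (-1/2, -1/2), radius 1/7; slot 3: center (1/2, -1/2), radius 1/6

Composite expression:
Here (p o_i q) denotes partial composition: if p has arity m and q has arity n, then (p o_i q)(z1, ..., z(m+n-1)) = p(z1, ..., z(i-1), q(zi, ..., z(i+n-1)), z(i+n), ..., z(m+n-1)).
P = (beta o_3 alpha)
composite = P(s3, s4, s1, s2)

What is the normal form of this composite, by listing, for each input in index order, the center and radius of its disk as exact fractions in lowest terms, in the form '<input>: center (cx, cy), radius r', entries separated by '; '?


Below beta, radii multiply path by path; the s-disk centers shift.
s3 passes through 1 substitution, ending at center (1/2, 0), radius 1/6
s4 passes through 1 substitution, ending at center (-1/2, -1/2), radius 1/7
s1 passes through 2 substitutions, ending at center (1/2, -1/2), radius 1/30
s2 passes through 2 substitutions, ending at center (7/12, -5/12), radius 1/36

s1: center (1/2, -1/2), radius 1/30; s2: center (7/12, -5/12), radius 1/36; s3: center (1/2, 0), radius 1/6; s4: center (-1/2, -1/2), radius 1/7


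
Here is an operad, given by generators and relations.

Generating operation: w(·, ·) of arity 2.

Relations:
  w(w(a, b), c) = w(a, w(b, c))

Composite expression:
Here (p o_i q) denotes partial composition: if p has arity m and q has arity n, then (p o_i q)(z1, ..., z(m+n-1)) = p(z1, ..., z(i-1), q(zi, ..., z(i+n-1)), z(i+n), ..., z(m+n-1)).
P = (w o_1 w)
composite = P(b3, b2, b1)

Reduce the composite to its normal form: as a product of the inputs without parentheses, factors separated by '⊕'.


b3 ⊕ b2 ⊕ b1

Every regrouping of w is equal, so read the b-inputs in written order.
w(b3, b2) flattens to b3 ⊕ b2
w(w(b3, b2), b1) flattens to b3 ⊕ b2 ⊕ b1


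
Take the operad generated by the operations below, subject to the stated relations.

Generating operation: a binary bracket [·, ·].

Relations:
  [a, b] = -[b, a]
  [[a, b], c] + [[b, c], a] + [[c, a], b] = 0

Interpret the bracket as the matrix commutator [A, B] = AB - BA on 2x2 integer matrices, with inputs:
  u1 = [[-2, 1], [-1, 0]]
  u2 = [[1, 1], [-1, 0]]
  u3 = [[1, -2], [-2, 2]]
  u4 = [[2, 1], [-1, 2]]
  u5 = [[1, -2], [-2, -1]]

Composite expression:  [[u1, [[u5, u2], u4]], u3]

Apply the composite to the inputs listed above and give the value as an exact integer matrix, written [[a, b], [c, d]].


[[64, -72], [40, -64]]

[u5, u2] = [[4, 4], [0, -4]]
[[u5, u2], u4] = [[-4, 8], [8, 4]]
[u1, [[u5, u2], u4]] = [[16, -8], [24, -16]]
[[u1, [[u5, u2], u4]], u3] = [[64, -72], [40, -64]]


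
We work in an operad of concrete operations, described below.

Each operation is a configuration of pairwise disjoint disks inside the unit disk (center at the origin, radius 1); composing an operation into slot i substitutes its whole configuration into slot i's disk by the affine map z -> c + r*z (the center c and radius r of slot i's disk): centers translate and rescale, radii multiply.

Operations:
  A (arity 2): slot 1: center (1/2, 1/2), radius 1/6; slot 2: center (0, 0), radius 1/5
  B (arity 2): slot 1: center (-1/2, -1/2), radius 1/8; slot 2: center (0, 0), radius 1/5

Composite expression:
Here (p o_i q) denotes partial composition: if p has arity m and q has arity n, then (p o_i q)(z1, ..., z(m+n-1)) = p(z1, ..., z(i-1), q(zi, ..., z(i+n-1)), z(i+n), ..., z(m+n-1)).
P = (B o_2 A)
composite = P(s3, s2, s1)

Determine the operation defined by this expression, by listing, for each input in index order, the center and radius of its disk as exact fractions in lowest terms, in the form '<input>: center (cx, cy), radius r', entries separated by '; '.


s1: center (0, 0), radius 1/25; s2: center (1/10, 1/10), radius 1/30; s3: center (-1/2, -1/2), radius 1/8

Affine substitution under B: radii multiply and s-centers shift.
input s3: composing its 1 substitution step yields center (-1/2, -1/2), radius 1/8
input s2: composing its 2 substitution steps yields center (1/10, 1/10), radius 1/30
input s1: composing its 2 substitution steps yields center (0, 0), radius 1/25


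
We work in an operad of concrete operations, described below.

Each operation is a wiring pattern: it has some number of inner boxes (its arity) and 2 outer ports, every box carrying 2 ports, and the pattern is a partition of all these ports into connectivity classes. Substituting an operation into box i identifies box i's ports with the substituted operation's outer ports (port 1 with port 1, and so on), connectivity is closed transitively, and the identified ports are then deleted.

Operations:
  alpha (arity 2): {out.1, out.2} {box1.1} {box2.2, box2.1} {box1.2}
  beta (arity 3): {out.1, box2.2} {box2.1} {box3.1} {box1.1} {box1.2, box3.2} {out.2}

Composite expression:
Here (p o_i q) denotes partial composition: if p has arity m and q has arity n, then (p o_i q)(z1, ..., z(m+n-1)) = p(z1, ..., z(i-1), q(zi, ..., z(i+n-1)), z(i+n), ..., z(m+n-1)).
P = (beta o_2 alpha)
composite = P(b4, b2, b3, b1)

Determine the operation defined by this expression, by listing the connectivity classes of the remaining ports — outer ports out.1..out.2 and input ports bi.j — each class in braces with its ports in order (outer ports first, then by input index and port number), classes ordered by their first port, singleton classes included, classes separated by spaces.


Treat the ports identified at beta as solder joints: merge, then drop.
composing alpha on (b2, b3), with out.j its own outer ports: {out.1, out.2} {b2.1} {b2.2} {b3.1, b3.2}
composing beta on (b4, b2, b3, b1), with out.j its own outer ports: {out.1} {out.2} {b1.1} {b1.2, b4.2} {b2.1} {b2.2} {b3.1, b3.2} {b4.1}

{out.1} {out.2} {b1.1} {b1.2, b4.2} {b2.1} {b2.2} {b3.1, b3.2} {b4.1}


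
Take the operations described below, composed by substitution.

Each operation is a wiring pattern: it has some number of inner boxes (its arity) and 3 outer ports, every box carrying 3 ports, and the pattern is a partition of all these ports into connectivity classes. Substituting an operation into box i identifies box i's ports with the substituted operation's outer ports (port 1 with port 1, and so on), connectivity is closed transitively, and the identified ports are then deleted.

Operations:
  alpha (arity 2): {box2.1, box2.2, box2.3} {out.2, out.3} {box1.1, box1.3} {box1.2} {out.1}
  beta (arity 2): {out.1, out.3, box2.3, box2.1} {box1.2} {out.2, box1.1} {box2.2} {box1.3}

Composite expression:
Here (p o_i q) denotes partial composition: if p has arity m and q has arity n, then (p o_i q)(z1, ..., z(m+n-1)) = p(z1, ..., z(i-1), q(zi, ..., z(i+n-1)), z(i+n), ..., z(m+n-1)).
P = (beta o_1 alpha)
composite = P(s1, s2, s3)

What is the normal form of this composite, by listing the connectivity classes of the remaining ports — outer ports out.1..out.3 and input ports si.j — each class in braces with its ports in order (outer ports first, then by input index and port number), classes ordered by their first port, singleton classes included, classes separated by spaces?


{out.1, out.3, s3.1, s3.3} {out.2} {s1.1, s1.3} {s1.2} {s2.1, s2.2, s2.3} {s3.2}


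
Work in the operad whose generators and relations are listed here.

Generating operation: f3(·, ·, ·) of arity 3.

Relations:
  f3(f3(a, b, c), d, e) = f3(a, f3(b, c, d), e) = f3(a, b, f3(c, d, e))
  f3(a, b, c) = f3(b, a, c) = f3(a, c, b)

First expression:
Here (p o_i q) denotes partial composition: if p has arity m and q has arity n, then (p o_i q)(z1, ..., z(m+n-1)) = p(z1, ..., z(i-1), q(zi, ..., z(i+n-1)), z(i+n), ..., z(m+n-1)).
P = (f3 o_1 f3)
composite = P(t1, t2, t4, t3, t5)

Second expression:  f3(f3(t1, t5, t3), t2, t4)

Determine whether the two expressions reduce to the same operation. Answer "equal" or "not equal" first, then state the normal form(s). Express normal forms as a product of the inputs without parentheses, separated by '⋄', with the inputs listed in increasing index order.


equal: each reduces to t1 ⋄ t2 ⋄ t3 ⋄ t4 ⋄ t5

In normal form, the first expression is t1 ⋄ t2 ⋄ t3 ⋄ t4 ⋄ t5
In normal form, the second expression is t1 ⋄ t2 ⋄ t3 ⋄ t4 ⋄ t5
Both agree, so they are equal.


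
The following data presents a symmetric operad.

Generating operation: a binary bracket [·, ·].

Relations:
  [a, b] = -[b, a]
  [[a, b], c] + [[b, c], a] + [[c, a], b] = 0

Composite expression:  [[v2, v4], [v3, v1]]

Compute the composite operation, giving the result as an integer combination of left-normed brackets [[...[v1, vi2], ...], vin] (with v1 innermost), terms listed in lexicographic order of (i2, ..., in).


[[[v1, v3], v2], v4] - [[[v1, v3], v4], v2]


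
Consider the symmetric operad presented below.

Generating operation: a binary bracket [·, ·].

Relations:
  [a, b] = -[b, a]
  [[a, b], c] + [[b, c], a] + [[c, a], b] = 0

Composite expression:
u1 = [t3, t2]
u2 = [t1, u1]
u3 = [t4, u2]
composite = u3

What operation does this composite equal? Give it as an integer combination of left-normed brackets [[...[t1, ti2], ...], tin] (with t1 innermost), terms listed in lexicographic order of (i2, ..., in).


Antisymmetry and Jacobi reduce to t1-anchored left-normed brackets.
Composite bracket: [t4, [t1, [t3, t2]]]
Expanding via [a, b] = ab - ba: 8 signed words (2^3 = 8).
The t1-initial words carry the normal form:
  the word t1t2t3t4 carries sign +1 and contributes +[[[t1, t2], t3], t4]
  the word t1t3t2t4 carries sign -1 and contributes -[[[t1, t3], t2], t4]

[[[t1, t2], t3], t4] - [[[t1, t3], t2], t4]


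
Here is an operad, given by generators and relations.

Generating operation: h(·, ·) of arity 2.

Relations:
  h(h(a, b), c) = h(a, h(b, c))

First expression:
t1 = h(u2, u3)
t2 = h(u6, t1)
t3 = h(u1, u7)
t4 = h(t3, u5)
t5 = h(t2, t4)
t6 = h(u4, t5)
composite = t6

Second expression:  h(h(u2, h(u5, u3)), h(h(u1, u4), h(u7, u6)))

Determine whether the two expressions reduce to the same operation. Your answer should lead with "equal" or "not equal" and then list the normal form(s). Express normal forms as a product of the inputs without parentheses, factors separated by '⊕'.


not equal; first: u4 ⊕ u6 ⊕ u2 ⊕ u3 ⊕ u1 ⊕ u7 ⊕ u5; second: u2 ⊕ u5 ⊕ u3 ⊕ u1 ⊕ u4 ⊕ u7 ⊕ u6

The first expression reduces to u4 ⊕ u6 ⊕ u2 ⊕ u3 ⊕ u1 ⊕ u7 ⊕ u5
The second expression reduces to u2 ⊕ u5 ⊕ u3 ⊕ u1 ⊕ u4 ⊕ u7 ⊕ u6
The normal forms differ: not equal.


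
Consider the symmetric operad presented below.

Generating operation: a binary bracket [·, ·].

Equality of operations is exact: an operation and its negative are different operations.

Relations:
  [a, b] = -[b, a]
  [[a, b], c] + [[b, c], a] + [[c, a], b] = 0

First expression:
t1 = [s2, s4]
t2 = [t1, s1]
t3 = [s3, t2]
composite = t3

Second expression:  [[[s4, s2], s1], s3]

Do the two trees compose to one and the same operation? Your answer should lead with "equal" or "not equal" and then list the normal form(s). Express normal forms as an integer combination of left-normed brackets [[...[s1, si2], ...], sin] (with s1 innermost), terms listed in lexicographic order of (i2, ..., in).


equal — both sides give [[[s1, s2], s4], s3] - [[[s1, s4], s2], s3]

In normal form, the first expression is [[[s1, s2], s4], s3] - [[[s1, s4], s2], s3]
In normal form, the second expression is [[[s1, s2], s4], s3] - [[[s1, s4], s2], s3]
One common form — equal.


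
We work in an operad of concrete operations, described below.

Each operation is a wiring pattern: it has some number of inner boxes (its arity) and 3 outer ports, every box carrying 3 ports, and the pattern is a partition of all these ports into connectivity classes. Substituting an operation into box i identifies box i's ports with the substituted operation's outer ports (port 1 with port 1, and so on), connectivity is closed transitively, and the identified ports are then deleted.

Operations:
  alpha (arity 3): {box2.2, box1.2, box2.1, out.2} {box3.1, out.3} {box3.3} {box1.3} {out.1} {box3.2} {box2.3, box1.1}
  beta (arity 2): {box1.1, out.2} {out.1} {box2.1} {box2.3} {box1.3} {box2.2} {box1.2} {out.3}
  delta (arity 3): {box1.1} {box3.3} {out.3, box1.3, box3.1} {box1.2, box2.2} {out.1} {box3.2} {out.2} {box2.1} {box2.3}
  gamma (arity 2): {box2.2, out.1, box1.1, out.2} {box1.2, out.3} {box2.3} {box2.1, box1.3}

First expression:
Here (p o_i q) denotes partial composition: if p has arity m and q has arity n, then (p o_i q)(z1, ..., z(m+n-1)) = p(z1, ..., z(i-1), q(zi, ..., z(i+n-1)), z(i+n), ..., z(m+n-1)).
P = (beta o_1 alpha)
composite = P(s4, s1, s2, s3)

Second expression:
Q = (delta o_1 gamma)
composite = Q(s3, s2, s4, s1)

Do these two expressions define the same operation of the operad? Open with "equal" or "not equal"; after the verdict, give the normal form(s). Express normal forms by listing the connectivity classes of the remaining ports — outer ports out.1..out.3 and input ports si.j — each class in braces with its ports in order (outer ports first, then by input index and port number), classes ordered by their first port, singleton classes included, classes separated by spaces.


not equal; first: {out.1} {out.2} {out.3} {s1.1, s1.2, s4.2} {s1.3, s4.1} {s2.1} {s2.2} {s2.3} {s3.1} {s3.2} {s3.3} {s4.3}; second: {out.1} {out.2} {out.3, s1.1, s3.2} {s1.2} {s1.3} {s2.1, s3.3} {s2.2, s3.1, s4.2} {s2.3} {s4.1} {s4.3}

The first composite normalizes to {out.1} {out.2} {out.3} {s1.1, s1.2, s4.2} {s1.3, s4.1} {s2.1} {s2.2} {s2.3} {s3.1} {s3.2} {s3.3} {s4.3}
The second composite normalizes to {out.1} {out.2} {out.3, s1.1, s3.2} {s1.2} {s1.3} {s2.1, s3.3} {s2.2, s3.1, s4.2} {s2.3} {s4.1} {s4.3}
Distinct normal forms: not equal.
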